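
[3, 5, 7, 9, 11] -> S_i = 3 + 2*i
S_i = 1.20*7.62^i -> [1.2, 9.14, 69.68, 530.94, 4045.77]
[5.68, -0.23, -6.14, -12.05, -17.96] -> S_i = 5.68 + -5.91*i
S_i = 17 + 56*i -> [17, 73, 129, 185, 241]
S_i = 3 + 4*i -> [3, 7, 11, 15, 19]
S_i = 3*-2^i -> [3, -6, 12, -24, 48]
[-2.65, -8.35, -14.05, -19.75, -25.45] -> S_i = -2.65 + -5.70*i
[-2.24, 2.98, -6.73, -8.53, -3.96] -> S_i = Random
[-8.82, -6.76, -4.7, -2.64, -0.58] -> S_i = -8.82 + 2.06*i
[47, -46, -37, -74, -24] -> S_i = Random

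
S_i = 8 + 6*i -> [8, 14, 20, 26, 32]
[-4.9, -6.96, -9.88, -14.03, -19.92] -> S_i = -4.90*1.42^i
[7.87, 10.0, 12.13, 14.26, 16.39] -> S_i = 7.87 + 2.13*i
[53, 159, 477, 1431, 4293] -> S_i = 53*3^i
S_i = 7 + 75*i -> [7, 82, 157, 232, 307]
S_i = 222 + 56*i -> [222, 278, 334, 390, 446]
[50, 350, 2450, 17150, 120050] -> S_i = 50*7^i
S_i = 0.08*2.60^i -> [0.08, 0.21, 0.54, 1.41, 3.66]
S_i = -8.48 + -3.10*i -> [-8.48, -11.58, -14.68, -17.78, -20.88]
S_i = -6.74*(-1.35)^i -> [-6.74, 9.1, -12.28, 16.58, -22.39]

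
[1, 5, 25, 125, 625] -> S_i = 1*5^i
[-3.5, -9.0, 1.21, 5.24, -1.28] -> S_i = Random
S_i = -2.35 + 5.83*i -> [-2.35, 3.48, 9.31, 15.14, 20.97]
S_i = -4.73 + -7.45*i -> [-4.73, -12.18, -19.63, -27.08, -34.53]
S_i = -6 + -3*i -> [-6, -9, -12, -15, -18]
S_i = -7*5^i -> [-7, -35, -175, -875, -4375]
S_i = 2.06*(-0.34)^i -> [2.06, -0.7, 0.24, -0.08, 0.03]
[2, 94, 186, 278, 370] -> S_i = 2 + 92*i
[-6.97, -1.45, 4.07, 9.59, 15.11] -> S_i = -6.97 + 5.52*i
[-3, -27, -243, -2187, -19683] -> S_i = -3*9^i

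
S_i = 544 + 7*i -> [544, 551, 558, 565, 572]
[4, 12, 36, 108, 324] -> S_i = 4*3^i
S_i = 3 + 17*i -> [3, 20, 37, 54, 71]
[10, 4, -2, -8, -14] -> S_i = 10 + -6*i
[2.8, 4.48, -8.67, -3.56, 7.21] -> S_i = Random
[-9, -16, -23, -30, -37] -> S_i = -9 + -7*i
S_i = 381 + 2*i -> [381, 383, 385, 387, 389]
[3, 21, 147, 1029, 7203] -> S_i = 3*7^i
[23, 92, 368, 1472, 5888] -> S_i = 23*4^i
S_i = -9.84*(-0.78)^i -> [-9.84, 7.68, -5.99, 4.67, -3.64]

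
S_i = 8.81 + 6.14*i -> [8.81, 14.95, 21.09, 27.23, 33.37]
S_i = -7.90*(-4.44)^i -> [-7.9, 35.08, -155.74, 691.47, -3070.15]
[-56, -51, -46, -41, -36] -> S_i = -56 + 5*i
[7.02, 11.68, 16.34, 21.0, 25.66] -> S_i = 7.02 + 4.66*i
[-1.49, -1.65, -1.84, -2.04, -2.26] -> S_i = -1.49*1.11^i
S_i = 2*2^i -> [2, 4, 8, 16, 32]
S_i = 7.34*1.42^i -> [7.34, 10.42, 14.8, 21.02, 29.84]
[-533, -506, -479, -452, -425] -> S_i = -533 + 27*i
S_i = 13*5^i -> [13, 65, 325, 1625, 8125]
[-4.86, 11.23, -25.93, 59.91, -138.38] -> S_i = -4.86*(-2.31)^i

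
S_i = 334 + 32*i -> [334, 366, 398, 430, 462]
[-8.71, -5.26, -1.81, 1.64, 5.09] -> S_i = -8.71 + 3.45*i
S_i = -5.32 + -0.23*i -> [-5.32, -5.55, -5.78, -6.01, -6.24]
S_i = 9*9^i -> [9, 81, 729, 6561, 59049]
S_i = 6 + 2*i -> [6, 8, 10, 12, 14]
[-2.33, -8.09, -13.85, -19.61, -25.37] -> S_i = -2.33 + -5.76*i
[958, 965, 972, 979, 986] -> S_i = 958 + 7*i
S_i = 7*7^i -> [7, 49, 343, 2401, 16807]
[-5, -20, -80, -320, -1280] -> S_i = -5*4^i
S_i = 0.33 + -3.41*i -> [0.33, -3.08, -6.49, -9.9, -13.31]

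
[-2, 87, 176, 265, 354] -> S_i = -2 + 89*i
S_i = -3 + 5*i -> [-3, 2, 7, 12, 17]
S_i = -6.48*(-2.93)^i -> [-6.48, 18.99, -55.63, 163.0, -477.58]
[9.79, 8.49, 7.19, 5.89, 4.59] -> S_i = 9.79 + -1.30*i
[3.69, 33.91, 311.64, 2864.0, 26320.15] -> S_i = 3.69*9.19^i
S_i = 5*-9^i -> [5, -45, 405, -3645, 32805]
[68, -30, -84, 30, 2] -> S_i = Random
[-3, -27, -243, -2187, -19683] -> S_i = -3*9^i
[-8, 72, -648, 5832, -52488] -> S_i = -8*-9^i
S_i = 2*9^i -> [2, 18, 162, 1458, 13122]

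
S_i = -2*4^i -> [-2, -8, -32, -128, -512]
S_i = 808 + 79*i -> [808, 887, 966, 1045, 1124]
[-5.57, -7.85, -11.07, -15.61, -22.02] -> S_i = -5.57*1.41^i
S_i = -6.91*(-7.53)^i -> [-6.91, 52.03, -391.8, 2950.28, -22215.6]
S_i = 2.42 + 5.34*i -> [2.42, 7.76, 13.1, 18.44, 23.78]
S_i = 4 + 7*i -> [4, 11, 18, 25, 32]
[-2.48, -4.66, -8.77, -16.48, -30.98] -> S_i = -2.48*1.88^i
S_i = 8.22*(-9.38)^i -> [8.22, -77.1, 723.23, -6783.91, 63633.11]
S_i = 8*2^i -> [8, 16, 32, 64, 128]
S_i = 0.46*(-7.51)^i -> [0.46, -3.45, 25.94, -194.84, 1463.25]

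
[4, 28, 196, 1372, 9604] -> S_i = 4*7^i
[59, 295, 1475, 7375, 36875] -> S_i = 59*5^i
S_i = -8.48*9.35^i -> [-8.48, -79.29, -741.34, -6931.56, -64810.04]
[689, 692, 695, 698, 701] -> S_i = 689 + 3*i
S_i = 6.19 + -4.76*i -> [6.19, 1.43, -3.33, -8.09, -12.85]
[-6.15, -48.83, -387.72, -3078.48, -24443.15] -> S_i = -6.15*7.94^i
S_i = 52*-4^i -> [52, -208, 832, -3328, 13312]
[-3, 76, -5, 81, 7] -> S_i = Random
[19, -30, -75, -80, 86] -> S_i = Random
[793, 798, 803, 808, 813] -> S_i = 793 + 5*i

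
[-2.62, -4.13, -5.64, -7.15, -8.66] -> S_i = -2.62 + -1.51*i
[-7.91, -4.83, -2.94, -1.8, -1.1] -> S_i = -7.91*0.61^i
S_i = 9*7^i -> [9, 63, 441, 3087, 21609]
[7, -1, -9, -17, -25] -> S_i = 7 + -8*i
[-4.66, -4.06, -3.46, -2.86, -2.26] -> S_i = -4.66 + 0.60*i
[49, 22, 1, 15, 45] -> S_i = Random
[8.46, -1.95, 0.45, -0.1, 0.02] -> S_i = 8.46*(-0.23)^i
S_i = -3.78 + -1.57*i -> [-3.78, -5.35, -6.92, -8.49, -10.06]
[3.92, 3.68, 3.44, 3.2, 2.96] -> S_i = 3.92 + -0.24*i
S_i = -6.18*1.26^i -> [-6.18, -7.79, -9.81, -12.36, -15.58]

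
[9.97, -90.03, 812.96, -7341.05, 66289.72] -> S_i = 9.97*(-9.03)^i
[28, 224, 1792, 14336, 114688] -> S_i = 28*8^i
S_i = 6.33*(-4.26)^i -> [6.33, -26.97, 114.87, -489.36, 2084.69]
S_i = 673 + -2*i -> [673, 671, 669, 667, 665]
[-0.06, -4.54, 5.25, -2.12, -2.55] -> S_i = Random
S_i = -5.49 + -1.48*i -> [-5.49, -6.97, -8.45, -9.93, -11.41]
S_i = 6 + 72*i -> [6, 78, 150, 222, 294]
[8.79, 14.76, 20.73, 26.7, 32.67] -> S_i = 8.79 + 5.97*i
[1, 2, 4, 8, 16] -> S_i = 1*2^i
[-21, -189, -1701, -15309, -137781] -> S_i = -21*9^i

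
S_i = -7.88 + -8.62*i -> [-7.88, -16.5, -25.12, -33.74, -42.36]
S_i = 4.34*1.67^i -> [4.34, 7.25, 12.1, 20.21, 33.76]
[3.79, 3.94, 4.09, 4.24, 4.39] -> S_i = 3.79 + 0.15*i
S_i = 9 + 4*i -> [9, 13, 17, 21, 25]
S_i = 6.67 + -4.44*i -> [6.67, 2.23, -2.21, -6.65, -11.09]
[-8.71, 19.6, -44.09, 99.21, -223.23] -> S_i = -8.71*(-2.25)^i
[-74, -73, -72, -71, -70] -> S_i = -74 + 1*i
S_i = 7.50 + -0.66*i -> [7.5, 6.84, 6.18, 5.52, 4.86]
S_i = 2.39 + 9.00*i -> [2.39, 11.39, 20.39, 29.39, 38.39]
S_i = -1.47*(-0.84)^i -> [-1.47, 1.23, -1.04, 0.87, -0.73]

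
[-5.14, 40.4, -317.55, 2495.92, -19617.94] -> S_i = -5.14*(-7.86)^i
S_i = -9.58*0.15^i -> [-9.58, -1.44, -0.22, -0.03, -0.0]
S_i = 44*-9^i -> [44, -396, 3564, -32076, 288684]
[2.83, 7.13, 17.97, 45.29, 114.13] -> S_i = 2.83*2.52^i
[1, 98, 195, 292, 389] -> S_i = 1 + 97*i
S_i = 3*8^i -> [3, 24, 192, 1536, 12288]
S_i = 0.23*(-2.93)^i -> [0.23, -0.67, 1.97, -5.79, 16.95]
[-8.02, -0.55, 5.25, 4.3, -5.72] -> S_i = Random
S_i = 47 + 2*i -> [47, 49, 51, 53, 55]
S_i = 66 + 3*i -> [66, 69, 72, 75, 78]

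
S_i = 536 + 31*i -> [536, 567, 598, 629, 660]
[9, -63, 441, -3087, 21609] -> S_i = 9*-7^i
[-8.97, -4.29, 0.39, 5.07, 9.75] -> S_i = -8.97 + 4.68*i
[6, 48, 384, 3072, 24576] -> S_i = 6*8^i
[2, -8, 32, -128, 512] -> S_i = 2*-4^i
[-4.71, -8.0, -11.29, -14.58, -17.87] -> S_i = -4.71 + -3.29*i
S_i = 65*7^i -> [65, 455, 3185, 22295, 156065]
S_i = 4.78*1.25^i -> [4.78, 5.98, 7.47, 9.34, 11.67]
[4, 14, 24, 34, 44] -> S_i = 4 + 10*i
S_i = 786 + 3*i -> [786, 789, 792, 795, 798]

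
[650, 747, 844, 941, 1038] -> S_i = 650 + 97*i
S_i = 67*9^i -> [67, 603, 5427, 48843, 439587]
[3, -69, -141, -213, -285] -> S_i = 3 + -72*i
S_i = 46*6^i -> [46, 276, 1656, 9936, 59616]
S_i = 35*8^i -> [35, 280, 2240, 17920, 143360]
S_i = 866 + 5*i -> [866, 871, 876, 881, 886]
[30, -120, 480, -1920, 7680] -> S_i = 30*-4^i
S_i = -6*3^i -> [-6, -18, -54, -162, -486]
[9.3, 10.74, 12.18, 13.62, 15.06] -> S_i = 9.30 + 1.44*i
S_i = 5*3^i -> [5, 15, 45, 135, 405]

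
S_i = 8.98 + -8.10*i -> [8.98, 0.88, -7.22, -15.32, -23.42]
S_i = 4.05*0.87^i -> [4.05, 3.52, 3.07, 2.67, 2.32]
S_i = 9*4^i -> [9, 36, 144, 576, 2304]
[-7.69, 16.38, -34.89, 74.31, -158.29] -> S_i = -7.69*(-2.13)^i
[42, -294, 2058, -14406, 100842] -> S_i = 42*-7^i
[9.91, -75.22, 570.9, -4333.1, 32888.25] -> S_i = 9.91*(-7.59)^i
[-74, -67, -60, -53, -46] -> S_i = -74 + 7*i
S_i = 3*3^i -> [3, 9, 27, 81, 243]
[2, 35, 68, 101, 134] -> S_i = 2 + 33*i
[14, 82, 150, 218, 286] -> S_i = 14 + 68*i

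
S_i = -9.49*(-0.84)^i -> [-9.49, 7.97, -6.7, 5.62, -4.72]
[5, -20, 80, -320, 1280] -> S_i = 5*-4^i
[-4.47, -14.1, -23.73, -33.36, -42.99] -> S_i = -4.47 + -9.63*i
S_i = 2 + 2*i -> [2, 4, 6, 8, 10]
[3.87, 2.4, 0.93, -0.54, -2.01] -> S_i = 3.87 + -1.47*i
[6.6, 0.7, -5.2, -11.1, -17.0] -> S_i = 6.60 + -5.90*i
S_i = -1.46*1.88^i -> [-1.46, -2.74, -5.16, -9.7, -18.24]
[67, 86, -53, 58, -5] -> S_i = Random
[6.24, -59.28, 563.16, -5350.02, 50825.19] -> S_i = 6.24*(-9.50)^i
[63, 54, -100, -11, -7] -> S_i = Random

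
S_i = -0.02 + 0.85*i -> [-0.02, 0.83, 1.68, 2.53, 3.38]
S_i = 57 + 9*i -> [57, 66, 75, 84, 93]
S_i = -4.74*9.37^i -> [-4.74, -44.41, -416.16, -3899.39, -36537.32]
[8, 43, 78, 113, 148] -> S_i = 8 + 35*i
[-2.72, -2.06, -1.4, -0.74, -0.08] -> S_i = -2.72 + 0.66*i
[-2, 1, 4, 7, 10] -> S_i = -2 + 3*i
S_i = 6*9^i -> [6, 54, 486, 4374, 39366]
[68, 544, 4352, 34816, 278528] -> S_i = 68*8^i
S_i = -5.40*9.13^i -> [-5.4, -49.3, -450.13, -4109.66, -37521.21]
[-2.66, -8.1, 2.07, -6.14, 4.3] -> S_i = Random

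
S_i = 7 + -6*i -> [7, 1, -5, -11, -17]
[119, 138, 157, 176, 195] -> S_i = 119 + 19*i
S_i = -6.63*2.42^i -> [-6.63, -16.04, -38.83, -93.96, -227.39]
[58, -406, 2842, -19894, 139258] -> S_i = 58*-7^i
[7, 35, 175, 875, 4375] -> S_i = 7*5^i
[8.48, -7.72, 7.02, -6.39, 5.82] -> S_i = 8.48*(-0.91)^i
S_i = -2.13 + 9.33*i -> [-2.13, 7.2, 16.53, 25.86, 35.19]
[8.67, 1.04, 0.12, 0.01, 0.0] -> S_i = 8.67*0.12^i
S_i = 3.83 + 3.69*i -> [3.83, 7.52, 11.21, 14.9, 18.59]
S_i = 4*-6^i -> [4, -24, 144, -864, 5184]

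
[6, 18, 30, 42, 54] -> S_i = 6 + 12*i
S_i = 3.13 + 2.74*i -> [3.13, 5.87, 8.61, 11.35, 14.09]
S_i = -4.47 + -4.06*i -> [-4.47, -8.53, -12.59, -16.65, -20.71]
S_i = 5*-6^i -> [5, -30, 180, -1080, 6480]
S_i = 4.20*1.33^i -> [4.2, 5.59, 7.43, 9.88, 13.14]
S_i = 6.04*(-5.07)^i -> [6.04, -30.62, 155.26, -787.16, 3990.88]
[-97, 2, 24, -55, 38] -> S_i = Random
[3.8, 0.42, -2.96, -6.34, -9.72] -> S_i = 3.80 + -3.38*i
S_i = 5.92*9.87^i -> [5.92, 58.43, 576.71, 5692.11, 56181.11]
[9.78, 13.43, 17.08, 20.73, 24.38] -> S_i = 9.78 + 3.65*i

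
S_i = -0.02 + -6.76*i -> [-0.02, -6.78, -13.54, -20.3, -27.06]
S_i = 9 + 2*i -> [9, 11, 13, 15, 17]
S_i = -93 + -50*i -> [-93, -143, -193, -243, -293]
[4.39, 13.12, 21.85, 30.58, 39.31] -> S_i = 4.39 + 8.73*i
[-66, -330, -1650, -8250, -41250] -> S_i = -66*5^i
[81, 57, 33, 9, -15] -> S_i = 81 + -24*i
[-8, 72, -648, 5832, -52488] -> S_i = -8*-9^i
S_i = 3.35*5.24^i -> [3.35, 17.55, 91.98, 481.99, 2525.63]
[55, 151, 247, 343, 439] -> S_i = 55 + 96*i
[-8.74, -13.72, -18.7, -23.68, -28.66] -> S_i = -8.74 + -4.98*i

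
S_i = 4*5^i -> [4, 20, 100, 500, 2500]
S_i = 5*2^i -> [5, 10, 20, 40, 80]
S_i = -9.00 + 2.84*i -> [-9.0, -6.16, -3.32, -0.48, 2.36]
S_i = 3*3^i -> [3, 9, 27, 81, 243]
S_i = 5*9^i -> [5, 45, 405, 3645, 32805]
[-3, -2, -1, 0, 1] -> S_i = -3 + 1*i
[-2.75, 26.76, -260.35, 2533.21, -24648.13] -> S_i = -2.75*(-9.73)^i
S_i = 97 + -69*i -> [97, 28, -41, -110, -179]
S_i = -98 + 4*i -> [-98, -94, -90, -86, -82]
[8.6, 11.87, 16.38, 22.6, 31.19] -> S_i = 8.60*1.38^i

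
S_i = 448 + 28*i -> [448, 476, 504, 532, 560]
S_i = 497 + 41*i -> [497, 538, 579, 620, 661]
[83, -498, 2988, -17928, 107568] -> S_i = 83*-6^i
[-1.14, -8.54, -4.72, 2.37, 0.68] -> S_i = Random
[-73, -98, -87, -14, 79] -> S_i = Random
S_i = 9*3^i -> [9, 27, 81, 243, 729]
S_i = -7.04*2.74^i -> [-7.04, -19.29, -52.85, -144.82, -396.8]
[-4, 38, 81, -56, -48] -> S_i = Random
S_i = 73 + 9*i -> [73, 82, 91, 100, 109]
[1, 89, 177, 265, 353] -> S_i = 1 + 88*i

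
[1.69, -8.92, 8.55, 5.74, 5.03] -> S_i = Random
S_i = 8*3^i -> [8, 24, 72, 216, 648]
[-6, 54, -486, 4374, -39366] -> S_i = -6*-9^i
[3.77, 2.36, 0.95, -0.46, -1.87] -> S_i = 3.77 + -1.41*i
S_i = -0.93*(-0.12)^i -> [-0.93, 0.11, -0.01, 0.0, -0.0]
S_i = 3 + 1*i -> [3, 4, 5, 6, 7]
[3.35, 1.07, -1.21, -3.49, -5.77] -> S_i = 3.35 + -2.28*i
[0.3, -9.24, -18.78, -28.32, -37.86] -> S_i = 0.30 + -9.54*i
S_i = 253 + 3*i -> [253, 256, 259, 262, 265]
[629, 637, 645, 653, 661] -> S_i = 629 + 8*i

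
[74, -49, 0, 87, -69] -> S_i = Random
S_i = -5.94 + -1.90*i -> [-5.94, -7.84, -9.74, -11.64, -13.54]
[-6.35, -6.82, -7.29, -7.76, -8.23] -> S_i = -6.35 + -0.47*i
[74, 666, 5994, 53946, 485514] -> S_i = 74*9^i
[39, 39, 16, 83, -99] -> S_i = Random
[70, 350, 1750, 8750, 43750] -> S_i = 70*5^i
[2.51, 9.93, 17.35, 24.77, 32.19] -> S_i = 2.51 + 7.42*i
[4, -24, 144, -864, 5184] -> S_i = 4*-6^i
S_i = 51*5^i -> [51, 255, 1275, 6375, 31875]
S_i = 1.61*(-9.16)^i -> [1.61, -14.75, 135.09, -1237.41, 11334.64]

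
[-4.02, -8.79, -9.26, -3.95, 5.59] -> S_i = Random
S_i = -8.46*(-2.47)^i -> [-8.46, 20.9, -51.61, 127.49, -314.89]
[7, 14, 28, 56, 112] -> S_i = 7*2^i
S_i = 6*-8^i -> [6, -48, 384, -3072, 24576]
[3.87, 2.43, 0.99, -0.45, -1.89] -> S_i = 3.87 + -1.44*i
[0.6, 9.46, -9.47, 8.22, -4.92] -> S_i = Random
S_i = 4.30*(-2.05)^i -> [4.3, -8.82, 18.07, -37.05, 75.94]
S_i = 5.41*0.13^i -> [5.41, 0.7, 0.09, 0.01, 0.0]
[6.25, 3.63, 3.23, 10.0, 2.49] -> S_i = Random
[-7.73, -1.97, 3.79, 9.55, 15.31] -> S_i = -7.73 + 5.76*i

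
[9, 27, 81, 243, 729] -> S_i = 9*3^i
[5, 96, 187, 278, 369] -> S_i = 5 + 91*i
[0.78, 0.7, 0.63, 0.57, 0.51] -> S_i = 0.78*0.90^i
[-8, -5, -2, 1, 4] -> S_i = -8 + 3*i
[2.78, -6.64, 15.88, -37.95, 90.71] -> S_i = 2.78*(-2.39)^i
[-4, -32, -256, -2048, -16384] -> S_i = -4*8^i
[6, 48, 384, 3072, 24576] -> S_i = 6*8^i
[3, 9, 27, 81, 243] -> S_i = 3*3^i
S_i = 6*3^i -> [6, 18, 54, 162, 486]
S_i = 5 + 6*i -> [5, 11, 17, 23, 29]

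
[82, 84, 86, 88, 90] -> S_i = 82 + 2*i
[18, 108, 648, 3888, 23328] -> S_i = 18*6^i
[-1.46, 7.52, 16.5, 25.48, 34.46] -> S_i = -1.46 + 8.98*i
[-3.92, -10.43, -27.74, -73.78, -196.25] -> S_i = -3.92*2.66^i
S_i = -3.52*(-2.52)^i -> [-3.52, 8.87, -22.35, 56.33, -141.95]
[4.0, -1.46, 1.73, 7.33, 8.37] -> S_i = Random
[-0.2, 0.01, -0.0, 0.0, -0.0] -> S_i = -0.20*(-0.03)^i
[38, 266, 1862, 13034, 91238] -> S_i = 38*7^i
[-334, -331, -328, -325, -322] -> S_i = -334 + 3*i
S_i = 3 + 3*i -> [3, 6, 9, 12, 15]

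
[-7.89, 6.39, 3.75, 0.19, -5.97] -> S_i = Random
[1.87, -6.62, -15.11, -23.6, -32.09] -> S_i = 1.87 + -8.49*i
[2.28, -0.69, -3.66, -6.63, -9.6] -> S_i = 2.28 + -2.97*i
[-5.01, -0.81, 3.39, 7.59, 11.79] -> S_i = -5.01 + 4.20*i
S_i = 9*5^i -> [9, 45, 225, 1125, 5625]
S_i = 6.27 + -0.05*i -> [6.27, 6.22, 6.17, 6.12, 6.07]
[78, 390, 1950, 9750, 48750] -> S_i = 78*5^i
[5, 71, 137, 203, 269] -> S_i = 5 + 66*i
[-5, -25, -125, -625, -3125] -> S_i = -5*5^i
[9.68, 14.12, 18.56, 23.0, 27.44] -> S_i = 9.68 + 4.44*i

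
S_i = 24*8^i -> [24, 192, 1536, 12288, 98304]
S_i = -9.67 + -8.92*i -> [-9.67, -18.59, -27.51, -36.43, -45.35]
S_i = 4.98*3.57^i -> [4.98, 17.78, 63.47, 226.59, 808.91]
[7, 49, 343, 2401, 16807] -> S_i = 7*7^i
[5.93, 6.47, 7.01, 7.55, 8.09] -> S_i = 5.93 + 0.54*i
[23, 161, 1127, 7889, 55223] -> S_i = 23*7^i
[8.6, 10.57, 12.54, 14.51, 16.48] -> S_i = 8.60 + 1.97*i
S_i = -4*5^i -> [-4, -20, -100, -500, -2500]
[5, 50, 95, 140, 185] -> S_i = 5 + 45*i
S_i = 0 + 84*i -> [0, 84, 168, 252, 336]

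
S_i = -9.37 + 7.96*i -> [-9.37, -1.41, 6.55, 14.51, 22.47]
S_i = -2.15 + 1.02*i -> [-2.15, -1.13, -0.11, 0.91, 1.93]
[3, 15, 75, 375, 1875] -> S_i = 3*5^i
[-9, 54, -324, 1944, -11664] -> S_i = -9*-6^i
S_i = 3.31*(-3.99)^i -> [3.31, -13.21, 52.7, -210.26, 838.92]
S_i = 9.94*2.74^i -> [9.94, 27.24, 74.63, 204.47, 560.26]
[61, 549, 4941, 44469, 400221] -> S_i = 61*9^i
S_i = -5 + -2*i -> [-5, -7, -9, -11, -13]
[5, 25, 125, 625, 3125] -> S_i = 5*5^i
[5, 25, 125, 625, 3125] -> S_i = 5*5^i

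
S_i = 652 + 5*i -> [652, 657, 662, 667, 672]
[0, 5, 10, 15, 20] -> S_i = 0 + 5*i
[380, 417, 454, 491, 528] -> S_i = 380 + 37*i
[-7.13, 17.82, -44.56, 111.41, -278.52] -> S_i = -7.13*(-2.50)^i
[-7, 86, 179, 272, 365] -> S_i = -7 + 93*i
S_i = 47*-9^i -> [47, -423, 3807, -34263, 308367]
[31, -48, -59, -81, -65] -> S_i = Random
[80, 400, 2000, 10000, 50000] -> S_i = 80*5^i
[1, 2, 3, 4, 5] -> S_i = 1 + 1*i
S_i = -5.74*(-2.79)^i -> [-5.74, 16.01, -44.68, 124.66, -347.8]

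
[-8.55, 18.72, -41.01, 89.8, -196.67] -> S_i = -8.55*(-2.19)^i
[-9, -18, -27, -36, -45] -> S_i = -9 + -9*i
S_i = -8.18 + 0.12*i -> [-8.18, -8.06, -7.94, -7.82, -7.7]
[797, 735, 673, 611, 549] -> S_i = 797 + -62*i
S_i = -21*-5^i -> [-21, 105, -525, 2625, -13125]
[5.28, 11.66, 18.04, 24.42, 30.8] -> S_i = 5.28 + 6.38*i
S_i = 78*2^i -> [78, 156, 312, 624, 1248]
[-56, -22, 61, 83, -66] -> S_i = Random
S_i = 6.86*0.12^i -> [6.86, 0.82, 0.1, 0.01, 0.0]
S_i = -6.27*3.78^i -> [-6.27, -23.7, -89.59, -338.64, -1280.07]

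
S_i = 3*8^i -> [3, 24, 192, 1536, 12288]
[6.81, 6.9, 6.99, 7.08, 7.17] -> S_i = 6.81 + 0.09*i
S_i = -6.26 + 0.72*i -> [-6.26, -5.54, -4.82, -4.1, -3.38]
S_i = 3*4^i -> [3, 12, 48, 192, 768]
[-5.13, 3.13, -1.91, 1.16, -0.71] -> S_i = -5.13*(-0.61)^i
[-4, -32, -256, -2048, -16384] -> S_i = -4*8^i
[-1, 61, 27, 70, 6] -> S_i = Random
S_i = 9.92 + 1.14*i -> [9.92, 11.06, 12.2, 13.34, 14.48]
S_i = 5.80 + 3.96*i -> [5.8, 9.76, 13.72, 17.68, 21.64]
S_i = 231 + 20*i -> [231, 251, 271, 291, 311]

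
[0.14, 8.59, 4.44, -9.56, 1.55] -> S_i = Random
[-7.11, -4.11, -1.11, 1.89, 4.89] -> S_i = -7.11 + 3.00*i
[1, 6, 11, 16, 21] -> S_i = 1 + 5*i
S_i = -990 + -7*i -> [-990, -997, -1004, -1011, -1018]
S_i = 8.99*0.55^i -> [8.99, 4.94, 2.72, 1.5, 0.82]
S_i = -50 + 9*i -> [-50, -41, -32, -23, -14]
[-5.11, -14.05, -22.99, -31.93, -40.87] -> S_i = -5.11 + -8.94*i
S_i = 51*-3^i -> [51, -153, 459, -1377, 4131]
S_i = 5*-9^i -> [5, -45, 405, -3645, 32805]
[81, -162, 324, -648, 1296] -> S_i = 81*-2^i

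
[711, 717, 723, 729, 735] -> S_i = 711 + 6*i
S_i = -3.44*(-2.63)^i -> [-3.44, 9.05, -23.79, 62.58, -164.58]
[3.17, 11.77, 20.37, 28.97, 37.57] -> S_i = 3.17 + 8.60*i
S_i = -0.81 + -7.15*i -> [-0.81, -7.96, -15.11, -22.26, -29.41]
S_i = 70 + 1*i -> [70, 71, 72, 73, 74]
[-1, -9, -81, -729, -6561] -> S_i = -1*9^i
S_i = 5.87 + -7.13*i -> [5.87, -1.26, -8.39, -15.52, -22.65]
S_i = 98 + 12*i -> [98, 110, 122, 134, 146]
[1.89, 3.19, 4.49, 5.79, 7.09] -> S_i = 1.89 + 1.30*i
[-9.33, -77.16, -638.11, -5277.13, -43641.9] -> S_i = -9.33*8.27^i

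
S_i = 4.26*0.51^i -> [4.26, 2.17, 1.11, 0.57, 0.29]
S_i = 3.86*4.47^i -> [3.86, 17.25, 77.13, 344.75, 1541.05]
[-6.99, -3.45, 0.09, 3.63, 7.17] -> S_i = -6.99 + 3.54*i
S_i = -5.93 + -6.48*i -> [-5.93, -12.41, -18.89, -25.37, -31.85]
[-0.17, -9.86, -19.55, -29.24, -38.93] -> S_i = -0.17 + -9.69*i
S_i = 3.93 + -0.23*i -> [3.93, 3.7, 3.47, 3.24, 3.01]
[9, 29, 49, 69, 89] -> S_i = 9 + 20*i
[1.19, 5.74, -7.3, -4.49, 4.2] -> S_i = Random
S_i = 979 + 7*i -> [979, 986, 993, 1000, 1007]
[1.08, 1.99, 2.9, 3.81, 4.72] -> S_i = 1.08 + 0.91*i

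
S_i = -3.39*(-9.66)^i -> [-3.39, 32.75, -316.34, 3055.84, -29519.45]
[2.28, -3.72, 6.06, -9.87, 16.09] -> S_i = 2.28*(-1.63)^i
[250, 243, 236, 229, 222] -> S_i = 250 + -7*i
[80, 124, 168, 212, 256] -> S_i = 80 + 44*i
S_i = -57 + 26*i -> [-57, -31, -5, 21, 47]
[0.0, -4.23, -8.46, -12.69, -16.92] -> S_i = 0.00 + -4.23*i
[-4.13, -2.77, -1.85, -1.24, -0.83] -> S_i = -4.13*0.67^i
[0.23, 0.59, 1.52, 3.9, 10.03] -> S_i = 0.23*2.57^i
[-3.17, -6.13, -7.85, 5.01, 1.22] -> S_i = Random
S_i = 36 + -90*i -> [36, -54, -144, -234, -324]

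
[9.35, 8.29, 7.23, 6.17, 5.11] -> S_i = 9.35 + -1.06*i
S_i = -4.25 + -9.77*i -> [-4.25, -14.02, -23.79, -33.56, -43.33]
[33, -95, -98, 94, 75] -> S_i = Random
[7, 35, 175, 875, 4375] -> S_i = 7*5^i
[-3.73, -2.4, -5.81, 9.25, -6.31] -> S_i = Random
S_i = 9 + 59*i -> [9, 68, 127, 186, 245]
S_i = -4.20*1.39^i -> [-4.2, -5.84, -8.11, -11.28, -15.68]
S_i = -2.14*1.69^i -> [-2.14, -3.62, -6.11, -10.33, -17.46]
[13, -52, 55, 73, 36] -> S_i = Random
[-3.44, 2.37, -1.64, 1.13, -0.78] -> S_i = -3.44*(-0.69)^i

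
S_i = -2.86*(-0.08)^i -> [-2.86, 0.23, -0.02, 0.0, -0.0]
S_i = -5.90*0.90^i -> [-5.9, -5.31, -4.78, -4.3, -3.87]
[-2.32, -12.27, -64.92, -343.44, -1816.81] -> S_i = -2.32*5.29^i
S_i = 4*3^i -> [4, 12, 36, 108, 324]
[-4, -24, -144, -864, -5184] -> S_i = -4*6^i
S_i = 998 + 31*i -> [998, 1029, 1060, 1091, 1122]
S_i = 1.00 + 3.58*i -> [1.0, 4.58, 8.16, 11.74, 15.32]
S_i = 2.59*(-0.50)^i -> [2.59, -1.3, 0.65, -0.32, 0.16]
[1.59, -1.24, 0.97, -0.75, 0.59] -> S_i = 1.59*(-0.78)^i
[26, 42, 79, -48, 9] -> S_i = Random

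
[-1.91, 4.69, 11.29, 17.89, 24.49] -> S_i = -1.91 + 6.60*i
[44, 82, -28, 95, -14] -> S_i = Random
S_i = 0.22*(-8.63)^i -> [0.22, -1.9, 16.38, -141.4, 1220.3]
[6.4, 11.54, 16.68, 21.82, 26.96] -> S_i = 6.40 + 5.14*i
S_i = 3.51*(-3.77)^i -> [3.51, -13.23, 49.89, -188.08, 709.04]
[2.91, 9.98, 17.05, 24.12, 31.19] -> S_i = 2.91 + 7.07*i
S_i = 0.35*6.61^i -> [0.35, 2.31, 15.29, 101.08, 668.15]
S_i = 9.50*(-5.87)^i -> [9.5, -55.76, 327.34, -1921.49, 11279.14]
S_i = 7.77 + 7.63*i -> [7.77, 15.4, 23.03, 30.66, 38.29]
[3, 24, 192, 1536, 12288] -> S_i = 3*8^i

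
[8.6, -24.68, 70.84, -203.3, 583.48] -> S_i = 8.60*(-2.87)^i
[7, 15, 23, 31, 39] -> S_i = 7 + 8*i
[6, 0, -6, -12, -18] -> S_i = 6 + -6*i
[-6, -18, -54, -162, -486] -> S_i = -6*3^i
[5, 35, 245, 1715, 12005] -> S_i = 5*7^i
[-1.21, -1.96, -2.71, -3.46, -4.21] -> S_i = -1.21 + -0.75*i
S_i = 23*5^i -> [23, 115, 575, 2875, 14375]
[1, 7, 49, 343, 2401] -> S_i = 1*7^i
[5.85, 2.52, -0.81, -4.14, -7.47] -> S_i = 5.85 + -3.33*i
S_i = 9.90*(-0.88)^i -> [9.9, -8.71, 7.67, -6.75, 5.94]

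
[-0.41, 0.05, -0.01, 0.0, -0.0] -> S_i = -0.41*(-0.13)^i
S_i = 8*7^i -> [8, 56, 392, 2744, 19208]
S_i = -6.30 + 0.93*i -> [-6.3, -5.37, -4.44, -3.51, -2.58]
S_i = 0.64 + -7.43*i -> [0.64, -6.79, -14.22, -21.65, -29.08]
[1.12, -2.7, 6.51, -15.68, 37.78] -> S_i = 1.12*(-2.41)^i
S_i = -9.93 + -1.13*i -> [-9.93, -11.06, -12.19, -13.32, -14.45]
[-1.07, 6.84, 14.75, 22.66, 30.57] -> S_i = -1.07 + 7.91*i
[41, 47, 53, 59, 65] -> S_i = 41 + 6*i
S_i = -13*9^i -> [-13, -117, -1053, -9477, -85293]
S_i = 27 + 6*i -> [27, 33, 39, 45, 51]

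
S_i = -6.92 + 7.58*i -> [-6.92, 0.66, 8.24, 15.82, 23.4]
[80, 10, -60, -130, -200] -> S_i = 80 + -70*i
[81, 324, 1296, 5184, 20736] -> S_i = 81*4^i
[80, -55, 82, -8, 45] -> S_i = Random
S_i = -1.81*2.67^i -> [-1.81, -4.83, -12.9, -34.45, -91.99]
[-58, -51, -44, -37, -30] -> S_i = -58 + 7*i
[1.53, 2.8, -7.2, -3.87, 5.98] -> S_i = Random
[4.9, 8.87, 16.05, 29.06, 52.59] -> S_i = 4.90*1.81^i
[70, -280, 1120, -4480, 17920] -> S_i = 70*-4^i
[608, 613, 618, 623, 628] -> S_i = 608 + 5*i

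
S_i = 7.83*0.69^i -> [7.83, 5.4, 3.73, 2.57, 1.77]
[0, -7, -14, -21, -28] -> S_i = 0 + -7*i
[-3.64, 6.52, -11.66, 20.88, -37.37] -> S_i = -3.64*(-1.79)^i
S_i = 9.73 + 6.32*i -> [9.73, 16.05, 22.37, 28.69, 35.01]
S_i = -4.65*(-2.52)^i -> [-4.65, 11.72, -29.53, 74.41, -187.52]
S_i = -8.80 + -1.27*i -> [-8.8, -10.07, -11.34, -12.61, -13.88]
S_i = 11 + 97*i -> [11, 108, 205, 302, 399]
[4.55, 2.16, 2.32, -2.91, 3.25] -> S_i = Random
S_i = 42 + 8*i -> [42, 50, 58, 66, 74]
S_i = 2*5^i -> [2, 10, 50, 250, 1250]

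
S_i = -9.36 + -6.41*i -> [-9.36, -15.77, -22.18, -28.59, -35.0]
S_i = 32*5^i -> [32, 160, 800, 4000, 20000]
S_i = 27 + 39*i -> [27, 66, 105, 144, 183]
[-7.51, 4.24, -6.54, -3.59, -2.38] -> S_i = Random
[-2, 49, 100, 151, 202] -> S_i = -2 + 51*i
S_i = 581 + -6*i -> [581, 575, 569, 563, 557]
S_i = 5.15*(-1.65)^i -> [5.15, -8.5, 14.02, -23.13, 38.17]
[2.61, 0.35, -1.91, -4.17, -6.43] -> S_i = 2.61 + -2.26*i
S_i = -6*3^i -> [-6, -18, -54, -162, -486]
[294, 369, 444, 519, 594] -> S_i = 294 + 75*i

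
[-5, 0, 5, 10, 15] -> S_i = -5 + 5*i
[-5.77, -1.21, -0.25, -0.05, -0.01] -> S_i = -5.77*0.21^i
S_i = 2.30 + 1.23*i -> [2.3, 3.53, 4.76, 5.99, 7.22]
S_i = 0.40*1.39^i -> [0.4, 0.56, 0.77, 1.07, 1.49]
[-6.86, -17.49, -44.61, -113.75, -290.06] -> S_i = -6.86*2.55^i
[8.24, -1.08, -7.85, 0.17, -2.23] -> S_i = Random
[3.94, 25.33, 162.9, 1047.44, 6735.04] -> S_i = 3.94*6.43^i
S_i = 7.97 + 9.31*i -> [7.97, 17.28, 26.59, 35.9, 45.21]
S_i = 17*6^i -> [17, 102, 612, 3672, 22032]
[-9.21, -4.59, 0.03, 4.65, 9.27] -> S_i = -9.21 + 4.62*i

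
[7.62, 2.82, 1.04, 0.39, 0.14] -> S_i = 7.62*0.37^i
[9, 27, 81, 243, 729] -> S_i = 9*3^i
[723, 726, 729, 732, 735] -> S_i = 723 + 3*i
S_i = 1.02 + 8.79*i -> [1.02, 9.81, 18.6, 27.39, 36.18]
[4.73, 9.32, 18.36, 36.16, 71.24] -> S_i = 4.73*1.97^i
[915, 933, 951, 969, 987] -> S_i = 915 + 18*i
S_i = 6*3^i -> [6, 18, 54, 162, 486]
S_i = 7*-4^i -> [7, -28, 112, -448, 1792]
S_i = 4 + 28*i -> [4, 32, 60, 88, 116]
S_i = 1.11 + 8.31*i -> [1.11, 9.42, 17.73, 26.04, 34.35]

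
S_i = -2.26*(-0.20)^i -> [-2.26, 0.45, -0.09, 0.02, -0.0]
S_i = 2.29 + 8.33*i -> [2.29, 10.62, 18.95, 27.28, 35.61]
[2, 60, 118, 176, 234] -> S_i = 2 + 58*i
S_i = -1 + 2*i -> [-1, 1, 3, 5, 7]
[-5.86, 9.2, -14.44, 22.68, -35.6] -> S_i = -5.86*(-1.57)^i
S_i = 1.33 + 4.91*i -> [1.33, 6.24, 11.15, 16.06, 20.97]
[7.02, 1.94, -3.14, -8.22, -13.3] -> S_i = 7.02 + -5.08*i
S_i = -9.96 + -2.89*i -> [-9.96, -12.85, -15.74, -18.63, -21.52]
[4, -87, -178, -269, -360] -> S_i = 4 + -91*i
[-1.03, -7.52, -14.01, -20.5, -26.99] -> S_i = -1.03 + -6.49*i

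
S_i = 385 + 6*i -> [385, 391, 397, 403, 409]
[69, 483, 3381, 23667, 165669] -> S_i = 69*7^i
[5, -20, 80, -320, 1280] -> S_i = 5*-4^i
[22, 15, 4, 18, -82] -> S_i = Random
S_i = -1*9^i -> [-1, -9, -81, -729, -6561]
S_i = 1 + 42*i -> [1, 43, 85, 127, 169]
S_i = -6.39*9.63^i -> [-6.39, -61.54, -592.59, -5706.63, -54954.85]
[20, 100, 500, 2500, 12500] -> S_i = 20*5^i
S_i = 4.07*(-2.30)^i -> [4.07, -9.36, 21.53, -49.52, 113.9]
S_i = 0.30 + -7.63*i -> [0.3, -7.33, -14.96, -22.59, -30.22]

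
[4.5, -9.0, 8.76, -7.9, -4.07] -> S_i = Random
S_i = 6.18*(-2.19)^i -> [6.18, -13.53, 29.64, -64.91, 142.16]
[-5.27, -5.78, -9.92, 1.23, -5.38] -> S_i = Random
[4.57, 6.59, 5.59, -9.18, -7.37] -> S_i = Random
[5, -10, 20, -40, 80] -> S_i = 5*-2^i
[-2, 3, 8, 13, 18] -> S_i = -2 + 5*i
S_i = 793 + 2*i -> [793, 795, 797, 799, 801]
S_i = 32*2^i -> [32, 64, 128, 256, 512]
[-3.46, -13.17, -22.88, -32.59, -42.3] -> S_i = -3.46 + -9.71*i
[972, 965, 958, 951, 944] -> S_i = 972 + -7*i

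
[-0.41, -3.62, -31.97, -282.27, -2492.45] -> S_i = -0.41*8.83^i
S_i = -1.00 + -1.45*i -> [-1.0, -2.45, -3.9, -5.35, -6.8]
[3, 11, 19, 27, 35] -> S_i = 3 + 8*i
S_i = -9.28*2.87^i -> [-9.28, -26.63, -76.44, -219.38, -629.62]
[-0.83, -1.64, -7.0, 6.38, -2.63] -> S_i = Random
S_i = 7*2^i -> [7, 14, 28, 56, 112]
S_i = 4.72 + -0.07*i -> [4.72, 4.65, 4.58, 4.51, 4.44]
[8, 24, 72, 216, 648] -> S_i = 8*3^i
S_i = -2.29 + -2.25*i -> [-2.29, -4.54, -6.79, -9.04, -11.29]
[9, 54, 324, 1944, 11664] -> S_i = 9*6^i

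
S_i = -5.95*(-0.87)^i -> [-5.95, 5.18, -4.5, 3.92, -3.41]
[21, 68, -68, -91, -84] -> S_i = Random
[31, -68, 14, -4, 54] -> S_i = Random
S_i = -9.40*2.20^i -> [-9.4, -20.68, -45.5, -100.09, -220.2]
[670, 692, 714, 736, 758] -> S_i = 670 + 22*i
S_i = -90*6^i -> [-90, -540, -3240, -19440, -116640]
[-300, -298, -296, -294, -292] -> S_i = -300 + 2*i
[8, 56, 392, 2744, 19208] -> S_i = 8*7^i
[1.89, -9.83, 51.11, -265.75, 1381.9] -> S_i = 1.89*(-5.20)^i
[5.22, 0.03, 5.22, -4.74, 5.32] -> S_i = Random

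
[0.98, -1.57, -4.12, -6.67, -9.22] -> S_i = 0.98 + -2.55*i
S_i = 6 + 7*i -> [6, 13, 20, 27, 34]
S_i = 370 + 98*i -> [370, 468, 566, 664, 762]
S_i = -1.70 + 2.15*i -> [-1.7, 0.45, 2.6, 4.75, 6.9]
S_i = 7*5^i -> [7, 35, 175, 875, 4375]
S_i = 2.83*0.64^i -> [2.83, 1.81, 1.16, 0.74, 0.47]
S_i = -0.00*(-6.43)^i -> [-0.0, 0.0, -0.0, 0.0, -0.0]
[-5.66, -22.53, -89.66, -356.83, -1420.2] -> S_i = -5.66*3.98^i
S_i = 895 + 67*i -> [895, 962, 1029, 1096, 1163]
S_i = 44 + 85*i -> [44, 129, 214, 299, 384]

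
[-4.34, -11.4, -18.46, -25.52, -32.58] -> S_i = -4.34 + -7.06*i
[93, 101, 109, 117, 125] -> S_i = 93 + 8*i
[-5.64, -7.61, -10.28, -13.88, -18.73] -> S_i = -5.64*1.35^i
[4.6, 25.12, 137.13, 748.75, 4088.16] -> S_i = 4.60*5.46^i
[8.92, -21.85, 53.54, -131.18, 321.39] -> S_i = 8.92*(-2.45)^i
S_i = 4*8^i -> [4, 32, 256, 2048, 16384]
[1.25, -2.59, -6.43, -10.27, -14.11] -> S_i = 1.25 + -3.84*i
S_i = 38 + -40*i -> [38, -2, -42, -82, -122]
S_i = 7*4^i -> [7, 28, 112, 448, 1792]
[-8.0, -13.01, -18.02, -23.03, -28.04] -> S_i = -8.00 + -5.01*i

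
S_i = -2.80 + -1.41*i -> [-2.8, -4.21, -5.62, -7.03, -8.44]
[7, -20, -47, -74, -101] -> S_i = 7 + -27*i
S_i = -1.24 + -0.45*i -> [-1.24, -1.69, -2.14, -2.59, -3.04]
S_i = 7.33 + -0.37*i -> [7.33, 6.96, 6.59, 6.22, 5.85]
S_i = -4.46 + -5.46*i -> [-4.46, -9.92, -15.38, -20.84, -26.3]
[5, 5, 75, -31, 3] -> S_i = Random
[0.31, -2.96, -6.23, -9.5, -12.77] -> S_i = 0.31 + -3.27*i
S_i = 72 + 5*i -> [72, 77, 82, 87, 92]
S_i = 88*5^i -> [88, 440, 2200, 11000, 55000]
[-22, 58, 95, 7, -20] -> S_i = Random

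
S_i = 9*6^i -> [9, 54, 324, 1944, 11664]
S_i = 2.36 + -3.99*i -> [2.36, -1.63, -5.62, -9.61, -13.6]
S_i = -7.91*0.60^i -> [-7.91, -4.75, -2.85, -1.71, -1.03]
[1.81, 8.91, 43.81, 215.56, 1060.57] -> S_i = 1.81*4.92^i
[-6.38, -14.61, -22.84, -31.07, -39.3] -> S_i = -6.38 + -8.23*i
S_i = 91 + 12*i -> [91, 103, 115, 127, 139]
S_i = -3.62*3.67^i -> [-3.62, -13.29, -48.76, -178.94, -656.71]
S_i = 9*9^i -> [9, 81, 729, 6561, 59049]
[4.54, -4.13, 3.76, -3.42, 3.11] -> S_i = 4.54*(-0.91)^i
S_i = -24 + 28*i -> [-24, 4, 32, 60, 88]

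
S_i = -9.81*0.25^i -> [-9.81, -2.45, -0.61, -0.15, -0.04]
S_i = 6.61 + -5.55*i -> [6.61, 1.06, -4.49, -10.04, -15.59]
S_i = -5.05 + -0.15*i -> [-5.05, -5.2, -5.35, -5.5, -5.65]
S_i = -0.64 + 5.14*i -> [-0.64, 4.5, 9.64, 14.78, 19.92]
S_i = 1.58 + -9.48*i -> [1.58, -7.9, -17.38, -26.86, -36.34]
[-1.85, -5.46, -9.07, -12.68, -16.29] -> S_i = -1.85 + -3.61*i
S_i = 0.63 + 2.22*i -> [0.63, 2.85, 5.07, 7.29, 9.51]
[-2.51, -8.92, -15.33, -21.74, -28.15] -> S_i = -2.51 + -6.41*i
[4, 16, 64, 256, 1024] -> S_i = 4*4^i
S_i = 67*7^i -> [67, 469, 3283, 22981, 160867]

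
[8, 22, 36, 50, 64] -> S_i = 8 + 14*i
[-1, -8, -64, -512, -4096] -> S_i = -1*8^i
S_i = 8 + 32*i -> [8, 40, 72, 104, 136]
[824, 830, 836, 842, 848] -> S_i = 824 + 6*i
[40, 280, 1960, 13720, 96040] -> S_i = 40*7^i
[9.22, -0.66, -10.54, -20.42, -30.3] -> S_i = 9.22 + -9.88*i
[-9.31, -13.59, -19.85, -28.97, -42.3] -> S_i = -9.31*1.46^i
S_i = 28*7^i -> [28, 196, 1372, 9604, 67228]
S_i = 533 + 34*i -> [533, 567, 601, 635, 669]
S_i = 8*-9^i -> [8, -72, 648, -5832, 52488]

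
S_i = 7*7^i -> [7, 49, 343, 2401, 16807]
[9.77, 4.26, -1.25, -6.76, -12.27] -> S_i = 9.77 + -5.51*i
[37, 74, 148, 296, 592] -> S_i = 37*2^i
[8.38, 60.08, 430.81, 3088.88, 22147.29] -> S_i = 8.38*7.17^i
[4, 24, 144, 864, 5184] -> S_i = 4*6^i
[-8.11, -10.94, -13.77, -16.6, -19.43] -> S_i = -8.11 + -2.83*i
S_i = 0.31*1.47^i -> [0.31, 0.46, 0.67, 0.98, 1.45]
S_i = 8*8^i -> [8, 64, 512, 4096, 32768]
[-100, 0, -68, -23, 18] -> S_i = Random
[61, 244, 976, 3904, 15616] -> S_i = 61*4^i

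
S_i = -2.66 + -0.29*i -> [-2.66, -2.95, -3.24, -3.53, -3.82]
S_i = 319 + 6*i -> [319, 325, 331, 337, 343]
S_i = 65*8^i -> [65, 520, 4160, 33280, 266240]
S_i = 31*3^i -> [31, 93, 279, 837, 2511]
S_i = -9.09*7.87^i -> [-9.09, -71.54, -563.01, -4430.86, -34870.87]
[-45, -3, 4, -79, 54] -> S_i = Random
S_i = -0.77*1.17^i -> [-0.77, -0.9, -1.05, -1.23, -1.44]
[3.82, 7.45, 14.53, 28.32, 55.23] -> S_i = 3.82*1.95^i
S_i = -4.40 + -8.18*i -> [-4.4, -12.58, -20.76, -28.94, -37.12]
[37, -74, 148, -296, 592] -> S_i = 37*-2^i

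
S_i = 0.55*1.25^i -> [0.55, 0.69, 0.86, 1.07, 1.34]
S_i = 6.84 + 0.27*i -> [6.84, 7.11, 7.38, 7.65, 7.92]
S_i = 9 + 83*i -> [9, 92, 175, 258, 341]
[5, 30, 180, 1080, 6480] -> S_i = 5*6^i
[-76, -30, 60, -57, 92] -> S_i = Random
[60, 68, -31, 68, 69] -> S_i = Random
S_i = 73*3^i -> [73, 219, 657, 1971, 5913]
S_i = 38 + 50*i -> [38, 88, 138, 188, 238]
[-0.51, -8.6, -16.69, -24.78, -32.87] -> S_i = -0.51 + -8.09*i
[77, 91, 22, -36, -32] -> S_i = Random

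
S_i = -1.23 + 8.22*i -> [-1.23, 6.99, 15.21, 23.43, 31.65]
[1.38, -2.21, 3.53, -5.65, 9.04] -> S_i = 1.38*(-1.60)^i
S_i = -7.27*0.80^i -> [-7.27, -5.82, -4.65, -3.72, -2.98]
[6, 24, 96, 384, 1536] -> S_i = 6*4^i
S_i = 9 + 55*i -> [9, 64, 119, 174, 229]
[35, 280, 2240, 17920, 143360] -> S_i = 35*8^i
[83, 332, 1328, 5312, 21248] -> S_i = 83*4^i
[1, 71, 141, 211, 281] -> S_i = 1 + 70*i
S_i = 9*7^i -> [9, 63, 441, 3087, 21609]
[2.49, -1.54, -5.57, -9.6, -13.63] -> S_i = 2.49 + -4.03*i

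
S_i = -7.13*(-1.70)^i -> [-7.13, 12.12, -20.61, 35.03, -59.55]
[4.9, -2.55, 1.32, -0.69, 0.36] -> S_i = 4.90*(-0.52)^i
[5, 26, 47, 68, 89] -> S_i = 5 + 21*i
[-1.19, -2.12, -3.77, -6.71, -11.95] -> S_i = -1.19*1.78^i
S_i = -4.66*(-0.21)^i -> [-4.66, 0.98, -0.21, 0.04, -0.01]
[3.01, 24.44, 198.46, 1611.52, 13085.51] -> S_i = 3.01*8.12^i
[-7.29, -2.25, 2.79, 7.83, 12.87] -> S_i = -7.29 + 5.04*i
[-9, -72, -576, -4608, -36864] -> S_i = -9*8^i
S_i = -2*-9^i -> [-2, 18, -162, 1458, -13122]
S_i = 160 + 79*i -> [160, 239, 318, 397, 476]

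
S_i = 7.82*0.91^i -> [7.82, 7.12, 6.48, 5.89, 5.36]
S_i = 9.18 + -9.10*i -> [9.18, 0.08, -9.02, -18.12, -27.22]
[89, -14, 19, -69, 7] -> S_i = Random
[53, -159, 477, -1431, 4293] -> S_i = 53*-3^i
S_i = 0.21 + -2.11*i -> [0.21, -1.9, -4.01, -6.12, -8.23]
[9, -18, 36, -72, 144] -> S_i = 9*-2^i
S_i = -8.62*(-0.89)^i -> [-8.62, 7.67, -6.83, 6.08, -5.41]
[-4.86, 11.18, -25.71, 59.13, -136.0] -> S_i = -4.86*(-2.30)^i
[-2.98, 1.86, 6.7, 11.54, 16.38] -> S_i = -2.98 + 4.84*i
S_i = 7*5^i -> [7, 35, 175, 875, 4375]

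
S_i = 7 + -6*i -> [7, 1, -5, -11, -17]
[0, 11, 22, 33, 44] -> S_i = 0 + 11*i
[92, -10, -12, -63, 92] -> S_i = Random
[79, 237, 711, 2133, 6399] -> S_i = 79*3^i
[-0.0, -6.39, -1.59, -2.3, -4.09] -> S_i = Random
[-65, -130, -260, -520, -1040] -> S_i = -65*2^i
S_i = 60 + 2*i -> [60, 62, 64, 66, 68]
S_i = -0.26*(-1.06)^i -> [-0.26, 0.28, -0.29, 0.31, -0.33]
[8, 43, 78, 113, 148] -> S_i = 8 + 35*i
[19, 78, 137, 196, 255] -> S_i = 19 + 59*i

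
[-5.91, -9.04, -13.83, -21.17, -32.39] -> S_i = -5.91*1.53^i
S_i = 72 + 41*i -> [72, 113, 154, 195, 236]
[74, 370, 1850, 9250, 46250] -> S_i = 74*5^i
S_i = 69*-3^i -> [69, -207, 621, -1863, 5589]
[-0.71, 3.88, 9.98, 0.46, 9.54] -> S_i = Random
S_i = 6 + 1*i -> [6, 7, 8, 9, 10]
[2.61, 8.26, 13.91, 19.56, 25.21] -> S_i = 2.61 + 5.65*i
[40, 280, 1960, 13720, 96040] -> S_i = 40*7^i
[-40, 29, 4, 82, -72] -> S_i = Random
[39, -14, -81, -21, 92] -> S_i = Random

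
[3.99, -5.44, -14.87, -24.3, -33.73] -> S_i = 3.99 + -9.43*i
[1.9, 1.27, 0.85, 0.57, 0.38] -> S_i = 1.90*0.67^i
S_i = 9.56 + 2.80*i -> [9.56, 12.36, 15.16, 17.96, 20.76]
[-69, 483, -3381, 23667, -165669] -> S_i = -69*-7^i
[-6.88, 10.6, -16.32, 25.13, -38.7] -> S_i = -6.88*(-1.54)^i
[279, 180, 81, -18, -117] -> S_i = 279 + -99*i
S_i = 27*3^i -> [27, 81, 243, 729, 2187]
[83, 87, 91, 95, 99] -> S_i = 83 + 4*i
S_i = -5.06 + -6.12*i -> [-5.06, -11.18, -17.3, -23.42, -29.54]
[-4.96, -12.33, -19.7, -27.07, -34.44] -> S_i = -4.96 + -7.37*i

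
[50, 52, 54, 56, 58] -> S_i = 50 + 2*i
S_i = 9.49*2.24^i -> [9.49, 21.26, 47.62, 106.66, 238.92]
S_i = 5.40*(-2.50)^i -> [5.4, -13.5, 33.75, -84.38, 210.94]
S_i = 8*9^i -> [8, 72, 648, 5832, 52488]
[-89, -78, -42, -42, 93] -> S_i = Random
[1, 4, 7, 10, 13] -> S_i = 1 + 3*i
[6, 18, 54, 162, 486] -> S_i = 6*3^i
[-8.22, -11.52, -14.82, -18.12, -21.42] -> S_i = -8.22 + -3.30*i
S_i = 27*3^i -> [27, 81, 243, 729, 2187]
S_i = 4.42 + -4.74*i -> [4.42, -0.32, -5.06, -9.8, -14.54]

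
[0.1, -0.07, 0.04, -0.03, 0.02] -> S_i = 0.10*(-0.66)^i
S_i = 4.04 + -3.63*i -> [4.04, 0.41, -3.22, -6.85, -10.48]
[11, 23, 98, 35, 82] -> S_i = Random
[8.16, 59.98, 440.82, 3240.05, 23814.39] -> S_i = 8.16*7.35^i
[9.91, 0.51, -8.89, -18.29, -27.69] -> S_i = 9.91 + -9.40*i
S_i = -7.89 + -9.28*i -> [-7.89, -17.17, -26.45, -35.73, -45.01]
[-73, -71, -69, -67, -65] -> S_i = -73 + 2*i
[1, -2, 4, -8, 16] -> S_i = 1*-2^i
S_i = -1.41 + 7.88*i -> [-1.41, 6.47, 14.35, 22.23, 30.11]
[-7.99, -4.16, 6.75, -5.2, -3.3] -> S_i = Random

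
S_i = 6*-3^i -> [6, -18, 54, -162, 486]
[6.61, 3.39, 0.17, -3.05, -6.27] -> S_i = 6.61 + -3.22*i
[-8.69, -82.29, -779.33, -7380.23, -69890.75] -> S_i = -8.69*9.47^i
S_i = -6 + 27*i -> [-6, 21, 48, 75, 102]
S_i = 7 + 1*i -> [7, 8, 9, 10, 11]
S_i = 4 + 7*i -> [4, 11, 18, 25, 32]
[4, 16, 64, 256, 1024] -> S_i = 4*4^i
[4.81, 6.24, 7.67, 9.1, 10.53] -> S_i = 4.81 + 1.43*i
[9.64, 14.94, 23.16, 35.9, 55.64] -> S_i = 9.64*1.55^i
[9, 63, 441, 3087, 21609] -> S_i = 9*7^i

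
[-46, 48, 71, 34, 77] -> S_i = Random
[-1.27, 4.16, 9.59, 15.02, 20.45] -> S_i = -1.27 + 5.43*i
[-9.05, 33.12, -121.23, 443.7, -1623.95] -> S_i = -9.05*(-3.66)^i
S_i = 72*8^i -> [72, 576, 4608, 36864, 294912]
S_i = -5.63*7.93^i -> [-5.63, -44.65, -354.04, -2807.55, -22263.89]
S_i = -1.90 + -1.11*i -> [-1.9, -3.01, -4.12, -5.23, -6.34]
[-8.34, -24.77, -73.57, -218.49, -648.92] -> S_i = -8.34*2.97^i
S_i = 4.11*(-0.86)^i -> [4.11, -3.53, 3.04, -2.61, 2.25]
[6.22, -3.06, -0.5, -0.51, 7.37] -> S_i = Random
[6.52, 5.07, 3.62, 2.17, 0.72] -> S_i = 6.52 + -1.45*i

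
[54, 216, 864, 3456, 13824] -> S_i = 54*4^i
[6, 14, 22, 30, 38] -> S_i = 6 + 8*i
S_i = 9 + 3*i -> [9, 12, 15, 18, 21]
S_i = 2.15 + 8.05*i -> [2.15, 10.2, 18.25, 26.3, 34.35]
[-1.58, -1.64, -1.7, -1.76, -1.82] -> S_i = -1.58 + -0.06*i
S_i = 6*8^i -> [6, 48, 384, 3072, 24576]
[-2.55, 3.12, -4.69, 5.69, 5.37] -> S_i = Random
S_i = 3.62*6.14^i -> [3.62, 22.23, 136.47, 837.94, 5144.96]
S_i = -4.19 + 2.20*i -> [-4.19, -1.99, 0.21, 2.41, 4.61]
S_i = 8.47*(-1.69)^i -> [8.47, -14.31, 24.19, -40.88, 69.09]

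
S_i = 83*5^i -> [83, 415, 2075, 10375, 51875]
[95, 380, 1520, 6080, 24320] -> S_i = 95*4^i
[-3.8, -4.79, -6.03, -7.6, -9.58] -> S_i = -3.80*1.26^i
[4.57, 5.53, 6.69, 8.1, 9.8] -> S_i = 4.57*1.21^i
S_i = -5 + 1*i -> [-5, -4, -3, -2, -1]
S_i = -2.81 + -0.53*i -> [-2.81, -3.34, -3.87, -4.4, -4.93]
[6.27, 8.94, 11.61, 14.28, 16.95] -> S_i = 6.27 + 2.67*i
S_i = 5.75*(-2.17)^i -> [5.75, -12.48, 27.08, -58.76, 127.5]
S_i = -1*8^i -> [-1, -8, -64, -512, -4096]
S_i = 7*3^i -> [7, 21, 63, 189, 567]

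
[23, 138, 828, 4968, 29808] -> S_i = 23*6^i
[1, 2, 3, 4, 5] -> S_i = 1 + 1*i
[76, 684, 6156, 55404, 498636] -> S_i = 76*9^i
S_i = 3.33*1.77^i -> [3.33, 5.89, 10.43, 18.47, 32.68]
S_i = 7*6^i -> [7, 42, 252, 1512, 9072]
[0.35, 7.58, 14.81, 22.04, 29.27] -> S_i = 0.35 + 7.23*i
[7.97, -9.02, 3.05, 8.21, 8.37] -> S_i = Random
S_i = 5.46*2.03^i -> [5.46, 11.08, 22.5, 45.68, 92.72]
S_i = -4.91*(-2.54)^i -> [-4.91, 12.47, -31.68, 80.46, -204.37]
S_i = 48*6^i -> [48, 288, 1728, 10368, 62208]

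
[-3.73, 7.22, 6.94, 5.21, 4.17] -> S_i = Random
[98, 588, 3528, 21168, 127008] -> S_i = 98*6^i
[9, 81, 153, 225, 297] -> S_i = 9 + 72*i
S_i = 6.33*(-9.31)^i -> [6.33, -58.93, 548.66, -5108.02, 47555.68]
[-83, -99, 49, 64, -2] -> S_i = Random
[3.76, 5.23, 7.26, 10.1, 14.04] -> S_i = 3.76*1.39^i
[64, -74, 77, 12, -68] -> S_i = Random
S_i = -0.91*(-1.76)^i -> [-0.91, 1.6, -2.82, 4.96, -8.73]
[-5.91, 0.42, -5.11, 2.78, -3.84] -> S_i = Random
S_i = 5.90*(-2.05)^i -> [5.9, -12.1, 24.79, -50.83, 104.2]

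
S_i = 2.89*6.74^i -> [2.89, 19.48, 131.29, 884.87, 5964.0]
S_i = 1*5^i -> [1, 5, 25, 125, 625]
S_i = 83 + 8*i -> [83, 91, 99, 107, 115]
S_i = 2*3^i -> [2, 6, 18, 54, 162]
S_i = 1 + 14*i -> [1, 15, 29, 43, 57]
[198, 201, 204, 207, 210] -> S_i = 198 + 3*i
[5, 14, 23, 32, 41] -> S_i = 5 + 9*i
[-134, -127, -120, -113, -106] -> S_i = -134 + 7*i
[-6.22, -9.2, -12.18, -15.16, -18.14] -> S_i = -6.22 + -2.98*i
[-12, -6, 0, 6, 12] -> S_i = -12 + 6*i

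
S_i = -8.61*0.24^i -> [-8.61, -2.07, -0.5, -0.12, -0.03]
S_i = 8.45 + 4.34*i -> [8.45, 12.79, 17.13, 21.47, 25.81]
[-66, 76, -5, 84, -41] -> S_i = Random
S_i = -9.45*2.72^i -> [-9.45, -25.7, -69.91, -190.17, -517.26]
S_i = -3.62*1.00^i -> [-3.62, -3.62, -3.62, -3.62, -3.62]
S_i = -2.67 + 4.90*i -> [-2.67, 2.23, 7.13, 12.03, 16.93]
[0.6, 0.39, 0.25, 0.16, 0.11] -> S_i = 0.60*0.65^i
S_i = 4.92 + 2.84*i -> [4.92, 7.76, 10.6, 13.44, 16.28]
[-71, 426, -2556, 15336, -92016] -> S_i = -71*-6^i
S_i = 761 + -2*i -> [761, 759, 757, 755, 753]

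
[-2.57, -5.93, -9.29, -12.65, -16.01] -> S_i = -2.57 + -3.36*i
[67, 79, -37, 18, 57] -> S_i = Random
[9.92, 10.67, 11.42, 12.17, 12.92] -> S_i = 9.92 + 0.75*i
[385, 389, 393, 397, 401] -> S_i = 385 + 4*i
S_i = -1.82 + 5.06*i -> [-1.82, 3.24, 8.3, 13.36, 18.42]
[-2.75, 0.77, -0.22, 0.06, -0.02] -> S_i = -2.75*(-0.28)^i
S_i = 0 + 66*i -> [0, 66, 132, 198, 264]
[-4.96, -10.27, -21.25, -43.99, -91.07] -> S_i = -4.96*2.07^i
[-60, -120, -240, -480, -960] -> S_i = -60*2^i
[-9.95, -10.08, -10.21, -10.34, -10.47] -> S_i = -9.95 + -0.13*i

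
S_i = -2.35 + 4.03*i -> [-2.35, 1.68, 5.71, 9.74, 13.77]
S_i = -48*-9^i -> [-48, 432, -3888, 34992, -314928]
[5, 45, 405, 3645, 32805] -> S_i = 5*9^i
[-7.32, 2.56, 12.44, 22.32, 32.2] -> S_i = -7.32 + 9.88*i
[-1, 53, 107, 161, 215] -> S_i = -1 + 54*i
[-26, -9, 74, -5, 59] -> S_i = Random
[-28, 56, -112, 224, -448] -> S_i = -28*-2^i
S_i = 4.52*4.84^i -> [4.52, 21.88, 105.88, 512.48, 2480.39]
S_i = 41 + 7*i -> [41, 48, 55, 62, 69]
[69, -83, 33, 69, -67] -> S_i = Random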